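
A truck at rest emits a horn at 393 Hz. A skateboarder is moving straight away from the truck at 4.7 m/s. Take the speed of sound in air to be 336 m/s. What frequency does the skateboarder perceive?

388 Hz

Only the observer moves, away from the source, so f' = f · (v − v_o)/v.
f' = 393 × (336 − 4.7)/336 = 393 × 331.3/336 ≈ 388 Hz.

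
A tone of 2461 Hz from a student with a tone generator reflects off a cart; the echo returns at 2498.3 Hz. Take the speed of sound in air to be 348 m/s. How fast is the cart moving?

2.62 m/s

Double Doppler shift off a moving reflector: f₂ = f₀ · (v + u)/(v − u) (u > 0 toward emitter).
Rearranging, u = v · (f₂ − f₀)/(f₂ + f₀) = 348 × 37.3/4959.3 ≈ 2.62 m/s.
So the cart is moving at 2.62 m/s toward the emitter.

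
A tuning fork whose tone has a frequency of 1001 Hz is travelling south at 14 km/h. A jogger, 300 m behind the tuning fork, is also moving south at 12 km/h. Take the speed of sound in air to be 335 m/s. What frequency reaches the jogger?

14 km/h = 3.889 m/s; 12 km/h = 3.333 m/s.
The jogger is behind, so the tuning fork is moving away from it while the jogger is moving toward the tuning fork.
General Doppler shift: f' = f · (v + v_o)/(v + v_s).
f' = 1001 × (335 + 3.333)/(335 + 3.889) = 1001 × 338.33/338.89 ≈ 999 Hz.

999 Hz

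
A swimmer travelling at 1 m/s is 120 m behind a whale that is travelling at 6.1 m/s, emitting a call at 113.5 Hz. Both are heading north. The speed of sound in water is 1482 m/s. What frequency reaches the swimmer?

The swimmer is behind, so the whale is moving away from it while the swimmer is moving toward the whale.
General Doppler shift: f' = f · (v + v_o)/(v + v_s).
f' = 113.5 × (1482 + 1)/(1482 + 6.1) = 113.5 × 1483/1488.1 ≈ 113 Hz.

113 Hz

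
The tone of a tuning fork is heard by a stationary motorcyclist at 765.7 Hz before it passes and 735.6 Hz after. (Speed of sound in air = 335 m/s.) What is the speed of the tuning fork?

6.7 m/s

f₁/f₂ = (v + v_s)/(v − v_s), so v_s = v · (f₁ − f₂)/(f₁ + f₂).
v_s = 335 × (765.7 − 735.6)/(765.7 + 735.6) = 335 × 30.1/1501.3 ≈ 6.7 m/s.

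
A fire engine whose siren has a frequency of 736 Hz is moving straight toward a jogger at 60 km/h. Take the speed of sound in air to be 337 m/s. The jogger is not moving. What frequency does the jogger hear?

60 km/h = 16.67 m/s.
Moving source, stationary observer: f' = f · v/(v − v_s) since the source is approaching.
f' = 736 × 337/(337 − 16.67) = 736 × 337/320.3 ≈ 774 Hz.

774 Hz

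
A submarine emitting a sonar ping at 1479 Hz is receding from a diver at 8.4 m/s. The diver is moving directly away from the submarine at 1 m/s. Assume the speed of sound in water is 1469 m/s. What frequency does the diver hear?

1470 Hz

With source receding and observer receding, f' = f · (v − v_o)/(v + v_s).
f' = 1479 × (1469 − 1)/(1469 + 8.4) = 1479 × 1468/1477.4 ≈ 1470 Hz.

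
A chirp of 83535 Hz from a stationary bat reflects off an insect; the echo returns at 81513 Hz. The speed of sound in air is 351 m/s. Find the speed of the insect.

Double Doppler shift off a moving reflector: f₂ = f₀ · (v + u)/(v − u) (u > 0 toward emitter).
Rearranging, u = v · (f₂ − f₀)/(f₂ + f₀) = 351 × -2022/165048 ≈ -4.3 m/s.
So the insect is moving at 4.3 m/s away from the emitter.

4.3 m/s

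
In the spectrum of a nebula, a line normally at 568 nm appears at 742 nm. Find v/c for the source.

0.261

λ'/λ₀ = 1.3063 > 1 (redshift), so the source is receding.
λ'/λ₀ = √((1 + β)/(1 − β)) for a receding source ⇒ β = (r² − 1)/(r² + 1) with r = λ'/λ₀.
β = (1.7065 − 1)/(1.7065 + 1) ≈ 0.261.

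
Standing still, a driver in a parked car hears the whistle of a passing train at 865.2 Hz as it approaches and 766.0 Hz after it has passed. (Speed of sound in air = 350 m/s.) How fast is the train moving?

21.3 m/s

f₁/f₂ = (v + v_s)/(v − v_s), so v_s = v · (f₁ − f₂)/(f₁ + f₂).
v_s = 350 × (865.2 − 766.0)/(865.2 + 766.0) = 350 × 99.2/1631.2 ≈ 21.3 m/s.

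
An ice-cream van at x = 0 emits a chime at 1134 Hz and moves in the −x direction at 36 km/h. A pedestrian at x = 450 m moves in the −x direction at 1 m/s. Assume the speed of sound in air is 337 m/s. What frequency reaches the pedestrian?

36 km/h = 10 m/s.
The observer lies on the +x side, so the source is heading away from the observer and the observer is heading toward the source.
With source receding and observer approaching, f' = f · (v + v_o)/(v + v_s).
f' = 1134 × (337 + 1)/(337 + 10) = 1134 × 338/347 ≈ 1105 Hz.

1105 Hz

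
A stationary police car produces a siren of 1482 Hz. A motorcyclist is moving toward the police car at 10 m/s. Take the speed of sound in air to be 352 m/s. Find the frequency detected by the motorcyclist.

Only the observer moves, toward the source, so f' = f · (v + v_o)/v.
f' = 1482 × (352 + 10)/352 = 1482 × 362/352 ≈ 1524 Hz.

1524 Hz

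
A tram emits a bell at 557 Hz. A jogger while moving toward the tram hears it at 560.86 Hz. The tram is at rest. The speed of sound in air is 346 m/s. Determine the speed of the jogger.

f' = f · (v + v_o)/v ⇒ v_o = v · |f'/f − 1|.
v_o = 346 × |560.86/557 − 1| = 346 × 0.00693 ≈ 2.40 m/s.

2.40 m/s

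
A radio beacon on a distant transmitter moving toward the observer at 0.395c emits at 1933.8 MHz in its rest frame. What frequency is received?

Relativistic Doppler for frequency: f' = f₀ · √((1 + β)/(1 − β)).
f' = 1933.8 × √(1.3950/0.6050) = 1933.8 × 1.51848 ≈ 2936.4 MHz.

2936.4 MHz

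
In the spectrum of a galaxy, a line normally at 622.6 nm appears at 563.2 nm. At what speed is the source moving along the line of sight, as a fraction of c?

λ'/λ₀ = 0.9046 < 1 (blueshift), so the source is approaching.
λ'/λ₀ = √((1 − β)/(1 + β)) for an approaching source ⇒ β = (1 − r²)/(1 + r²) with r = λ'/λ₀.
β = (1 − 0.8183)/(1 + 0.8183) ≈ 0.100.

0.100c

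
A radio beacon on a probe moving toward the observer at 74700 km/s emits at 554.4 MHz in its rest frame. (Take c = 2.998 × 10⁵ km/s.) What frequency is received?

β = v/c = 74700/299800 = 0.2492.
Relativistic Doppler for frequency: f' = f₀ · √((1 + β)/(1 − β)).
f' = 554.4 × √(1.2492/0.7508) = 554.4 × 1.28985 ≈ 715.1 MHz.

715.1 MHz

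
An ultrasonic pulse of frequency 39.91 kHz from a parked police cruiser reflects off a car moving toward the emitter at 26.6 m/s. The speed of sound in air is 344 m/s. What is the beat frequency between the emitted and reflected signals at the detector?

The car first receives the wave as a moving observer: f₁ = f₀ · (v + u)/v = 39.91 × (344 + 26.6)/344 ≈ 43.00 kHz.
The reflection then acts as a moving source: f₂ = f₁ · v/(v − u) ≈ 46.60 kHz.
Beat frequency (with f₀ = 39910 Hz): |f₂ − f₀| = 2u·f₀/(v − u) = 2 × 26.6 × 39910/317.4 ≈ 6689 Hz.

6689 Hz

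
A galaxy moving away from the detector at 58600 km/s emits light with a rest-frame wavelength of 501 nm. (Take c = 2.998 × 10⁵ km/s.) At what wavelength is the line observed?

610.7 nm

β = v/c = 58600/299800 = 0.1955.
Relativistic Doppler for wavelength: λ' = λ₀ · √((1 + β)/(1 − β)).
λ' = 501 × √(1.1955/0.8045) = 501 × 1.21898 ≈ 610.7 nm.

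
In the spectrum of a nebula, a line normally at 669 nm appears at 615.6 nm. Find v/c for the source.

λ'/λ₀ = 0.9202 < 1 (blueshift), so the source is approaching.
λ'/λ₀ = √((1 − β)/(1 + β)) for an approaching source ⇒ β = (1 − r²)/(1 + r²) with r = λ'/λ₀.
β = (1 − 0.8467)/(1 + 0.8467) ≈ 0.083.

0.083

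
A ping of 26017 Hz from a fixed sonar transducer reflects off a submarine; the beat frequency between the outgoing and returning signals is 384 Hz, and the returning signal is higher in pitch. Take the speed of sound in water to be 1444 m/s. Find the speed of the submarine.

10.6 m/s

Double Doppler shift off a moving reflector: f₂ = f₀ · (v + u)/(v − u) (u > 0 toward emitter).
Returning signal is higher, so f₂ = f₀ + Δf = 26017 + 384 = 26401 Hz.
Rearranging, u = v · (f₂ − f₀)/(f₂ + f₀) = 1444 × 384/52418 ≈ 10.6 m/s.
So the submarine is moving at 10.6 m/s toward the emitter.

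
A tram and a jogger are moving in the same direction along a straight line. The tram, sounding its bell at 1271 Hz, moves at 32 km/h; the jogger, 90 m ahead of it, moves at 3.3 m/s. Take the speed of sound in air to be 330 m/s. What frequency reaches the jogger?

1293 Hz

32 km/h = 8.889 m/s.
The jogger is ahead, so the tram is moving toward it while the jogger is moving away from the tram.
With source approaching and observer receding, f' = f · (v − v_o)/(v − v_s).
f' = 1271 × (330 − 3.3)/(330 − 8.889) = 1271 × 326.7/321.11 ≈ 1293 Hz.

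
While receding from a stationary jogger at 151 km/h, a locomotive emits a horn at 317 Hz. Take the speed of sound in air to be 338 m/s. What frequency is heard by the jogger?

151 km/h = 41.94 m/s.
Moving source, stationary observer: f' = f · v/(v + v_s) since the source is receding.
f' = 317 × 338/(338 + 41.94) = 317 × 338/379.9 ≈ 282 Hz.

282 Hz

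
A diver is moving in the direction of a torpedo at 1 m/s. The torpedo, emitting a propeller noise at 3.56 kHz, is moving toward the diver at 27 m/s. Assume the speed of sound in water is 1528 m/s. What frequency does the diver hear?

3.63 kHz

With source approaching and observer approaching, f' = f · (v + v_o)/(v − v_s).
f' = 3.56 × (1528 + 1)/(1528 − 27) = 3.56 × 1529/1501 ≈ 3.63 kHz.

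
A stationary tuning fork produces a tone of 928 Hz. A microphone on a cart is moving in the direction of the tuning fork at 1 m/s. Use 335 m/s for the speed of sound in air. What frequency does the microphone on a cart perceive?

931 Hz

Only the observer moves, toward the source, so f' = f · (v + v_o)/v.
f' = 928 × (335 + 1)/335 = 928 × 336/335 ≈ 931 Hz.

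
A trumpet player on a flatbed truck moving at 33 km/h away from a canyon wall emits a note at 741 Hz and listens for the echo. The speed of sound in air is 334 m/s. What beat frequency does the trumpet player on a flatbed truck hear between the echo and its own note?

39.6 Hz

33 km/h = 9.167 m/s.
The canyon wall receives the sound from a moving source: f₁ = f₀ · v/(v + v_e) = 741 × 334/343.17 ≈ 721.2 Hz.
On the return leg the trumpet player on a flatbed truck is a moving observer: f₂ = f₁ · (v − v_e)/v = 721.2 × 324.83/334 ≈ 701.4 Hz.
Equivalently f₂ = f₀ · (v − v_e)/(v + v_e).
Beat against the emitted tone: |f₂ − f₀| = 2v_e·f₀/(v + v_e) = 2 × 9.167 × 741/343.17 ≈ 39.6 Hz.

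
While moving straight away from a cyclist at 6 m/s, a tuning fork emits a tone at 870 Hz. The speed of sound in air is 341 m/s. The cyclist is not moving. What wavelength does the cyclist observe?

With the source moving away from a stationary observer, f' = f · v/(v + v_s).
f' = 870 × 341/(341 + 6) ≈ 855 Hz.
λ' = v/f' = 341/854.957 ≈ 39.9 cm.

39.9 cm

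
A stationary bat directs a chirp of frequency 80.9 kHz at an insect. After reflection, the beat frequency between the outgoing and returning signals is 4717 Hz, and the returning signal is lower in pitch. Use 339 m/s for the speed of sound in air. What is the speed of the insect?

10.2 m/s

Double Doppler shift off a moving reflector: f₂ = f₀ · (v + u)/(v − u) (u > 0 toward emitter).
Returning signal is lower, so f₂ = f₀ − Δf = 80900 − 4717 = 76183 Hz.
Rearranging, u = v · (f₂ − f₀)/(f₂ + f₀) = 339 × -4717/157083 ≈ -10.2 m/s.
So the insect is moving at 10.2 m/s away from the emitter.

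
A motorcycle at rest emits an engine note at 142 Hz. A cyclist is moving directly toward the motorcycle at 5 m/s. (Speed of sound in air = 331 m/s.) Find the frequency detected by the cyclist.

Moving observer, stationary source: f' = f · (v + v_o)/v.
f' = 142 × (331 + 5)/331 = 142 × 336/331 ≈ 144 Hz.

144 Hz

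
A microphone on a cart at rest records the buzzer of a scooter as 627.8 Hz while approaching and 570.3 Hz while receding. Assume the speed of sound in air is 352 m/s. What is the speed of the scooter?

16.9 m/s

f₁/f₂ = (v + v_s)/(v − v_s), so v_s = v · (f₁ − f₂)/(f₁ + f₂).
v_s = 352 × (627.8 − 570.3)/(627.8 + 570.3) = 352 × 57.5/1198.1 ≈ 16.9 m/s.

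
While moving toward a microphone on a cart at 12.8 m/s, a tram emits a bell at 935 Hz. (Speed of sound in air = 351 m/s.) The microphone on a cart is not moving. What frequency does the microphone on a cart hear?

970 Hz

With the source moving toward a stationary observer, f' = f · v/(v − v_s).
f' = 935 × 351/(351 − 12.8) = 935 × 351/338.2 ≈ 970 Hz.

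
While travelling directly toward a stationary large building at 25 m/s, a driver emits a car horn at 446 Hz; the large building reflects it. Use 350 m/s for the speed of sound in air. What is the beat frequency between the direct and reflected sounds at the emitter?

The large building receives the sound from a moving source: f₁ = f₀ · v/(v − v_e) = 446 × 350/325 ≈ 480.3 Hz.
On the return leg the driver is a moving observer: f₂ = f₁ · (v + v_e)/v = 480.3 × 375/350 ≈ 514.6 Hz.
Equivalently f₂ = f₀ · (v + v_e)/(v − v_e).
Beat against the emitted tone: |f₂ − f₀| = 2v_e·f₀/(v − v_e) = 2 × 25 × 446/325 ≈ 69 Hz.

69 Hz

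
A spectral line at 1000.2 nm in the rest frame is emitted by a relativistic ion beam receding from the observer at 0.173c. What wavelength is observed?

Relativistic Doppler for wavelength: λ' = λ₀ · √((1 + β)/(1 − β)).
λ' = 1000.2 × √(1.1730/0.8270) = 1000.2 × 1.19096 ≈ 1191.2 nm.

1191.2 nm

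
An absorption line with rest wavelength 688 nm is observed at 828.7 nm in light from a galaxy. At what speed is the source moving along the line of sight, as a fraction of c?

0.184

λ'/λ₀ = 1.2045 > 1 (redshift), so the source is receding.
λ'/λ₀ = √((1 + β)/(1 − β)) for a receding source ⇒ β = (r² − 1)/(r² + 1) with r = λ'/λ₀.
β = (1.4508 − 1)/(1.4508 + 1) ≈ 0.184.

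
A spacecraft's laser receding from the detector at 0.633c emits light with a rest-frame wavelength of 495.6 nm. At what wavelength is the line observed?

1045.4 nm

Relativistic Doppler for wavelength: λ' = λ₀ · √((1 + β)/(1 − β)).
λ' = 495.6 × √(1.6330/0.3670) = 495.6 × 2.10941 ≈ 1045.4 nm.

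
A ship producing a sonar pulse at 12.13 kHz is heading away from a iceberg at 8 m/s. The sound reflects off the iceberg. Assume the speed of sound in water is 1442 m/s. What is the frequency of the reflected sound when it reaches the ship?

The iceberg receives the sound from a moving source: f₁ = f₀ · v/(v + v_e) = 12.13 × 1442/1450 ≈ 12.06 kHz.
On the return leg the ship is a moving observer: f₂ = f₁ · (v − v_e)/v = 12.06 × 1434/1442 ≈ 12.00 kHz.

12.00 kHz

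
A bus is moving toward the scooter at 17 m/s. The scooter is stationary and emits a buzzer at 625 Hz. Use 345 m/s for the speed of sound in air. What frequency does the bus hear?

Only the observer moves, toward the source, so f' = f · (v + v_o)/v.
f' = 625 × (345 + 17)/345 = 625 × 362/345 ≈ 656 Hz.

656 Hz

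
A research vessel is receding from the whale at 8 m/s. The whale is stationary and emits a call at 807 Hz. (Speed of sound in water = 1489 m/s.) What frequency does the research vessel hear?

803 Hz

Moving observer, stationary source: f' = f · (v − v_o)/v.
f' = 807 × (1489 − 8)/1489 = 807 × 1481/1489 ≈ 803 Hz.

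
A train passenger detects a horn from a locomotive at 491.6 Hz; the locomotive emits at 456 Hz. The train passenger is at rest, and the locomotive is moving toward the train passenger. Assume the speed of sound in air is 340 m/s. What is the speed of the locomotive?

24.6 m/s

f' = f · v/(v − v_s) ⇒ v_s = v · |1 − f/f'|.
v_s = 340 × |1 − 456/491.6| = 340 × 0.07242 ≈ 24.6 m/s.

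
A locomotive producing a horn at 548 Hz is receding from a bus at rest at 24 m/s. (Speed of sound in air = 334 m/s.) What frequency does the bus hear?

511 Hz

Moving source, stationary observer: f' = f · v/(v + v_s) since the source is receding.
f' = 548 × 334/(334 + 24) = 548 × 334/358 ≈ 511 Hz.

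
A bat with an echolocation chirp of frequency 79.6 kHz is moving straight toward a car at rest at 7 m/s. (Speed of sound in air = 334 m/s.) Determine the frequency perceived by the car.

81.3 kHz

Only the source moves, toward the listener, so f' = f · v/(v − v_s).
f' = 79.6 × 334/(334 − 7) = 79.6 × 334/327 ≈ 81.3 kHz.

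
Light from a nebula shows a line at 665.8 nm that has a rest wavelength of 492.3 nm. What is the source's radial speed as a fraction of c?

λ'/λ₀ = 1.3524 > 1 (redshift), so the source is receding.
λ'/λ₀ = √((1 + β)/(1 − β)) for a receding source ⇒ β = (r² − 1)/(r² + 1) with r = λ'/λ₀.
β = (1.8291 − 1)/(1.8291 + 1) ≈ 0.293.

0.293c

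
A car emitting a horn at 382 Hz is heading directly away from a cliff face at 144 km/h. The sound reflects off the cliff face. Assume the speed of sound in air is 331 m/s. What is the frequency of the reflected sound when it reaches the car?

144 km/h = 40 m/s.
The cliff face receives the sound from a moving source: f₁ = f₀ · v/(v + v_e) = 382 × 331/371 ≈ 341 Hz.
On the return leg the car is a moving observer: f₂ = f₁ · (v − v_e)/v = 341 × 291/331 ≈ 300 Hz.

300 Hz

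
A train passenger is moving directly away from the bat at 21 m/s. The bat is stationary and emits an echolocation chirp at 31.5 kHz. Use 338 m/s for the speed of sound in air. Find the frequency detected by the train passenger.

Moving observer, stationary source: f' = f · (v − v_o)/v.
f' = 31.5 × (338 − 21)/338 = 31.5 × 317/338 ≈ 29.5 kHz.

29.5 kHz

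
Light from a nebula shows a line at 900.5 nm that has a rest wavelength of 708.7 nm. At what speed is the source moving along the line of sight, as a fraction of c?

0.235c

λ'/λ₀ = 1.2706 > 1 (redshift), so the source is receding.
λ'/λ₀ = √((1 + β)/(1 − β)) for a receding source ⇒ β = (r² − 1)/(r² + 1) with r = λ'/λ₀.
β = (1.6145 − 1)/(1.6145 + 1) ≈ 0.235.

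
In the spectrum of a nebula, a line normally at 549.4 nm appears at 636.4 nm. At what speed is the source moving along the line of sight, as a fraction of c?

0.146

λ'/λ₀ = 1.1584 > 1 (redshift), so the source is receding.
λ'/λ₀ = √((1 + β)/(1 − β)) for a receding source ⇒ β = (r² − 1)/(r² + 1) with r = λ'/λ₀.
β = (1.3418 − 1)/(1.3418 + 1) ≈ 0.146.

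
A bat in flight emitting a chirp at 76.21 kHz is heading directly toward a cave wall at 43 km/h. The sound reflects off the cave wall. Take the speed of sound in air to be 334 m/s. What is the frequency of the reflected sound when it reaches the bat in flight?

43 km/h = 11.94 m/s.
The cave wall receives the sound from a moving source: f₁ = f₀ · v/(v − v_e) = 76.21 × 334/322.06 ≈ 79.0 kHz.
On the return leg the bat in flight is a moving observer: f₂ = f₁ · (v + v_e)/v = 79.0 × 345.94/334 ≈ 81.9 kHz.

81.9 kHz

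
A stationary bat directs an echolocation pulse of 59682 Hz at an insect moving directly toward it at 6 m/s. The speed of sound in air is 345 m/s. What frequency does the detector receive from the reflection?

61795 Hz

The insect first receives the wave as a moving observer: f₁ = f₀ · (v + u)/v = 59682 × (345 + 6)/345 ≈ 60720 Hz.
The reflection then acts as a moving source: f₂ = f₁ · v/(v − u) ≈ 61795 Hz.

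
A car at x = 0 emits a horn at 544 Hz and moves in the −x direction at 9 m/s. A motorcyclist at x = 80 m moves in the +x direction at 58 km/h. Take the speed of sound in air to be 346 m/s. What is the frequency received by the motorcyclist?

58 km/h = 16.11 m/s.
The observer lies on the +x side, so the source is heading away from the observer and the observer is heading away from the source.
With source receding and observer receding, f' = f · (v − v_o)/(v + v_s).
f' = 544 × (346 − 16.11)/(346 + 9) = 544 × 329.89/355 ≈ 506 Hz.

506 Hz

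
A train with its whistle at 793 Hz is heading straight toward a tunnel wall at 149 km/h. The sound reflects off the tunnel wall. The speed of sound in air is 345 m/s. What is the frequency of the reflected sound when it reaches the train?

149 km/h = 41.39 m/s.
The tunnel wall receives the sound from a moving source: f₁ = f₀ · v/(v − v_e) = 793 × 345/303.61 ≈ 901 Hz.
On the return leg the train is a moving observer: f₂ = f₁ · (v + v_e)/v = 901 × 386.39/345 ≈ 1009 Hz.

1009 Hz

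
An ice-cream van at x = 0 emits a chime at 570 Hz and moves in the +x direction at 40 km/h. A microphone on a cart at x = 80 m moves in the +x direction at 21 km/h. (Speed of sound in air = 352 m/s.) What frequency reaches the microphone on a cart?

579 Hz

40 km/h = 11.11 m/s; 21 km/h = 5.833 m/s.
The observer lies on the +x side, so the source is heading toward the observer and the observer is heading away from the source.
General Doppler shift: f' = f · (v − v_o)/(v − v_s).
f' = 570 × (352 − 5.833)/(352 − 11.11) = 570 × 346.17/340.89 ≈ 579 Hz.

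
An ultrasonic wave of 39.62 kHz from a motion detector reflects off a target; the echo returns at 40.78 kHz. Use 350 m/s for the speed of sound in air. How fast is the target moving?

5.0 m/s

Double Doppler shift off a moving reflector: f₂ = f₀ · (v + u)/(v − u) (u > 0 toward emitter).
Rearranging, u = v · (f₂ − f₀)/(f₂ + f₀) = 350 × 1.16/80.40 ≈ 5.0 m/s.
So the target is moving at 5.0 m/s toward the emitter.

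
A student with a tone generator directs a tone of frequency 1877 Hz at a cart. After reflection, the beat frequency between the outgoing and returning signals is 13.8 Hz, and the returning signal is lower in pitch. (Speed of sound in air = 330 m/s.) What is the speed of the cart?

Double Doppler shift off a moving reflector: f₂ = f₀ · (v + u)/(v − u) (u > 0 toward emitter).
Returning signal is lower, so f₂ = f₀ − Δf = 1877 − 13.8 = 1863.2 Hz.
Rearranging, u = v · (f₂ − f₀)/(f₂ + f₀) = 330 × -13.8/3740.2 ≈ -1.22 m/s.
So the cart is moving at 1.22 m/s away from the emitter.

1.22 m/s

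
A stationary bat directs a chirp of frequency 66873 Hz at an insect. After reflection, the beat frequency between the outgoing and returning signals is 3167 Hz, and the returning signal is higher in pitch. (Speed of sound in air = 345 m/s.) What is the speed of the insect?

8.0 m/s

Double Doppler shift off a moving reflector: f₂ = f₀ · (v + u)/(v − u) (u > 0 toward emitter).
Returning signal is higher, so f₂ = f₀ + Δf = 66873 + 3167 = 70040 Hz.
Rearranging, u = v · (f₂ − f₀)/(f₂ + f₀) = 345 × 3167/136913 ≈ 8.0 m/s.
So the insect is moving at 8.0 m/s toward the emitter.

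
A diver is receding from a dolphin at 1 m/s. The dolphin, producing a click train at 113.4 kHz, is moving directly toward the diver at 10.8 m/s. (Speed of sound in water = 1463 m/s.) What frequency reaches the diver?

Both move, so f' = f · (v − v_o)/(v − v_s).
f' = 113.4 × (1463 − 1)/(1463 − 10.8) = 113.4 × 1462/1452.2 ≈ 114.2 kHz.

114.2 kHz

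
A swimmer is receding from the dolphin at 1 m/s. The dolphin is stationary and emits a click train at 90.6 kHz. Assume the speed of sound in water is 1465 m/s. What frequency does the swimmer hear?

90.5 kHz

Only the observer moves, away from the source, so f' = f · (v − v_o)/v.
f' = 90.6 × (1465 − 1)/1465 = 90.6 × 1464/1465 ≈ 90.5 kHz.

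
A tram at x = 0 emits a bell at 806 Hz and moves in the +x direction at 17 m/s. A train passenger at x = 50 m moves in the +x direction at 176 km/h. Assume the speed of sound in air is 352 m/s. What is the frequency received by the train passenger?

729 Hz

176 km/h = 48.89 m/s.
The observer lies on the +x side, so the source is heading toward the observer and the observer is heading away from the source.
General Doppler shift: f' = f · (v − v_o)/(v − v_s).
f' = 806 × (352 − 48.89)/(352 − 17) = 806 × 303.11/335 ≈ 729 Hz.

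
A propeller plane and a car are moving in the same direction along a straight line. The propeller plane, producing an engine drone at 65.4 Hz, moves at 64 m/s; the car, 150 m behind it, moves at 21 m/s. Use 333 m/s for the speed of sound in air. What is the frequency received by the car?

The car is behind, so the propeller plane is moving away from it while the car is moving toward the propeller plane.
Both move, so f' = f · (v + v_o)/(v + v_s).
f' = 65.4 × (333 + 21)/(333 + 64) = 65.4 × 354/397 ≈ 58.3 Hz.

58.3 Hz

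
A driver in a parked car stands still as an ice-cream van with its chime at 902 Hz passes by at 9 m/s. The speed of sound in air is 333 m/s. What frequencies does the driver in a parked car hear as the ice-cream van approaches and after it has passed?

927 Hz approaching; 878 Hz receding

Approaching: f₁ = f · v/(v − v_s) = 902 × 333/324 ≈ 927 Hz.
Receding: f₂ = f · v/(v + v_s) = 902 × 333/342 ≈ 878 Hz.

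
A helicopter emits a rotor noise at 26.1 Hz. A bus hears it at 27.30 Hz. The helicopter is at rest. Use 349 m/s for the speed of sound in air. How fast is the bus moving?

16.0 m/s

f' > f, so the bus is approaching.
f' = f · (v + v_o)/v ⇒ v_o = v · |f'/f − 1|.
v_o = 349 × |27.30/26.1 − 1| = 349 × 0.04598 ≈ 16.0 m/s.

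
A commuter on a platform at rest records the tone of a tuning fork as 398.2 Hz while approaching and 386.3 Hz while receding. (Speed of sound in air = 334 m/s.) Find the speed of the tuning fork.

f₁/f₂ = (v + v_s)/(v − v_s), so v_s = v · (f₁ − f₂)/(f₁ + f₂).
v_s = 334 × (398.2 − 386.3)/(398.2 + 386.3) = 334 × 11.9/784.5 ≈ 5.1 m/s.

5.1 m/s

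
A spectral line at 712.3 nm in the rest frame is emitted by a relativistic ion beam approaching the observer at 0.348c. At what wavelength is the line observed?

Relativistic Doppler for wavelength: λ' = λ₀ · √((1 − β)/(1 + β)).
λ' = 712.3 × √(0.6520/1.3480) = 712.3 × 0.69547 ≈ 495.4 nm.

495.4 nm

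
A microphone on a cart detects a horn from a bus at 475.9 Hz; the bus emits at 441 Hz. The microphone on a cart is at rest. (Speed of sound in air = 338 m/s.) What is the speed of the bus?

24.8 m/s

f' > f, so the bus is approaching.
f' = f · v/(v − v_s) ⇒ v_s = v · |1 − f/f'|.
v_s = 338 × |1 − 441/475.9| = 338 × 0.07333 ≈ 24.8 m/s.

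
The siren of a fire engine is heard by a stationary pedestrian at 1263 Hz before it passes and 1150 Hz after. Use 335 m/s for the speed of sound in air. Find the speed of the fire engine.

f₁/f₂ = (v + v_s)/(v − v_s), so v_s = v · (f₁ − f₂)/(f₁ + f₂).
v_s = 335 × (1263 − 1150)/(1263 + 1150) = 335 × 113/2413 ≈ 15.7 m/s.

15.7 m/s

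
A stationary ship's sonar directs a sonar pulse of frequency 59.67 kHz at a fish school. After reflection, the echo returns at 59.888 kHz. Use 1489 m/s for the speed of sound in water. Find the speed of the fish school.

2.72 m/s

Double Doppler shift off a moving reflector: f₂ = f₀ · (v + u)/(v − u) (u > 0 toward emitter).
Rearranging, u = v · (f₂ − f₀)/(f₂ + f₀) = 1489 × 0.218/119.558 ≈ 2.72 m/s.
So the fish school is moving at 2.72 m/s toward the emitter.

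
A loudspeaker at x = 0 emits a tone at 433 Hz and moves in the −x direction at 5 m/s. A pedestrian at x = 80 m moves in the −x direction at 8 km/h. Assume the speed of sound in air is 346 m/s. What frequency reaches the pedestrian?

8 km/h = 2.222 m/s.
The observer lies on the +x side, so the source is heading away from the observer and the observer is heading toward the source.
With source receding and observer approaching, f' = f · (v + v_o)/(v + v_s).
f' = 433 × (346 + 2.222)/(346 + 5) = 433 × 348.22/351 ≈ 430 Hz.

430 Hz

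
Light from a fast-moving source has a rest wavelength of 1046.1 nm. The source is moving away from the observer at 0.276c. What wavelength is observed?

Relativistic Doppler for wavelength: λ' = λ₀ · √((1 + β)/(1 − β)).
λ' = 1046.1 × √(1.2760/0.7240) = 1046.1 × 1.32757 ≈ 1388.8 nm.

1388.8 nm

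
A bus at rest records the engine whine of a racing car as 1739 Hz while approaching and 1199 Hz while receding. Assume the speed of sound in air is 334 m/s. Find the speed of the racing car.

61 m/s

f₁/f₂ = (v + v_s)/(v − v_s), so v_s = v · (f₁ − f₂)/(f₁ + f₂).
v_s = 334 × (1739 − 1199)/(1739 + 1199) = 334 × 540/2938 ≈ 61 m/s.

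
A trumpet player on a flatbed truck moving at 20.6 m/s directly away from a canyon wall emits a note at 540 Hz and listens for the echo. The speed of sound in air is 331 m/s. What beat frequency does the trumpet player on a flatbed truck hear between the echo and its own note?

63 Hz

The canyon wall receives the sound from a moving source: f₁ = f₀ · v/(v + v_e) = 540 × 331/351.6 ≈ 508.4 Hz.
On the return leg the trumpet player on a flatbed truck is a moving observer: f₂ = f₁ · (v − v_e)/v = 508.4 × 310.4/331 ≈ 476.7 Hz.
Beat against the emitted tone: |f₂ − f₀| = 2v_e·f₀/(v + v_e) = 2 × 20.6 × 540/351.6 ≈ 63 Hz.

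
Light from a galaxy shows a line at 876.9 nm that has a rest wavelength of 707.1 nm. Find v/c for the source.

λ'/λ₀ = 1.2401 > 1 (redshift), so the source is receding.
λ'/λ₀ = √((1 + β)/(1 − β)) for a receding source ⇒ β = (r² − 1)/(r² + 1) with r = λ'/λ₀.
β = (1.5379 − 1)/(1.5379 + 1) ≈ 0.212.

0.212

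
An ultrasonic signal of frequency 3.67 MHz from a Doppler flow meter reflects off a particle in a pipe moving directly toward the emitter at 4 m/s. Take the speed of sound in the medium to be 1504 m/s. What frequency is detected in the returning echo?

3.690 MHz

The particle in a pipe first receives the wave as a moving observer: f₁ = f₀ · (v + u)/v = 3.67 × (1504 + 4)/1504 ≈ 3.680 MHz.
The reflection then acts as a moving source: f₂ = f₁ · v/(v − u) ≈ 3.690 MHz.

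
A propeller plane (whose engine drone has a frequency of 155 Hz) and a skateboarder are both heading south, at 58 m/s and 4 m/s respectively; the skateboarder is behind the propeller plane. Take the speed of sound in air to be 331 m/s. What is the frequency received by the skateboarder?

133 Hz

The skateboarder is behind, so the propeller plane is moving away from it while the skateboarder is moving toward the propeller plane.
With source receding and observer approaching, f' = f · (v + v_o)/(v + v_s).
f' = 155 × (331 + 4)/(331 + 58) = 155 × 335/389 ≈ 133 Hz.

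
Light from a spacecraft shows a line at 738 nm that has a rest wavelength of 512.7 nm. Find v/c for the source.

λ'/λ₀ = 1.4394 > 1 (redshift), so the source is receding.
λ'/λ₀ = √((1 + β)/(1 − β)) for a receding source ⇒ β = (r² − 1)/(r² + 1) with r = λ'/λ₀.
β = (2.0720 − 1)/(2.0720 + 1) ≈ 0.349.

0.349c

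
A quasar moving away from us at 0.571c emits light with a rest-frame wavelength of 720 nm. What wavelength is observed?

1377.8 nm

Relativistic Doppler for wavelength: λ' = λ₀ · √((1 + β)/(1 − β)).
λ' = 720 × √(1.5710/0.4290) = 720 × 1.91364 ≈ 1377.8 nm.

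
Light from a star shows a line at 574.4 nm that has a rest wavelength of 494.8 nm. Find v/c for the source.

λ'/λ₀ = 1.1609 > 1 (redshift), so the source is receding.
λ'/λ₀ = √((1 + β)/(1 − β)) for a receding source ⇒ β = (r² − 1)/(r² + 1) with r = λ'/λ₀.
β = (1.3476 − 1)/(1.3476 + 1) ≈ 0.148.

0.148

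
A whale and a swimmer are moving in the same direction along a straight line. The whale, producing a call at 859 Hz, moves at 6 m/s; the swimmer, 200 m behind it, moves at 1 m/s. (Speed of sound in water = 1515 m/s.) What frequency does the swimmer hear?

856 Hz

The swimmer is behind, so the whale is moving away from it while the swimmer is moving toward the whale.
General Doppler shift: f' = f · (v + v_o)/(v + v_s).
f' = 859 × (1515 + 1)/(1515 + 6) = 859 × 1516/1521 ≈ 856 Hz.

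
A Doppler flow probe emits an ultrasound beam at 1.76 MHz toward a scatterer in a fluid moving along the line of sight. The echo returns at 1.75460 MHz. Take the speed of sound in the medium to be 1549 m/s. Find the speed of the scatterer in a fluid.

2.38 m/s

Double Doppler shift off a moving reflector: f₂ = f₀ · (v + u)/(v − u) (u > 0 toward emitter).
Rearranging, u = v · (f₂ − f₀)/(f₂ + f₀) = 1549 × -0.00540/3.51460 ≈ -2.38 m/s.
So the scatterer in a fluid is moving at 2.38 m/s away from the emitter.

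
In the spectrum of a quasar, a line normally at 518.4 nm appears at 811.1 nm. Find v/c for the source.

0.420c

λ'/λ₀ = 1.5646 > 1 (redshift), so the source is receding.
λ'/λ₀ = √((1 + β)/(1 − β)) for a receding source ⇒ β = (r² − 1)/(r² + 1) with r = λ'/λ₀.
β = (2.4480 − 1)/(2.4480 + 1) ≈ 0.420.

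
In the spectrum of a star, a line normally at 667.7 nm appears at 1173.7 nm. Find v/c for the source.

0.511c

λ'/λ₀ = 1.7578 > 1 (redshift), so the source is receding.
λ'/λ₀ = √((1 + β)/(1 − β)) for a receding source ⇒ β = (r² − 1)/(r² + 1) with r = λ'/λ₀.
β = (3.0900 − 1)/(3.0900 + 1) ≈ 0.511.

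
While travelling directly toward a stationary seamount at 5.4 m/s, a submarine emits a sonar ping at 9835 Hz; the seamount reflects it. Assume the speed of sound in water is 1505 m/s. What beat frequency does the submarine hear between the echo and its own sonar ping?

71 Hz

The seamount receives the sound from a moving source: f₁ = f₀ · v/(v − v_e) = 9835 × 1505/1499.6 ≈ 9870.4 Hz.
On the return leg the submarine is a moving observer: f₂ = f₁ · (v + v_e)/v = 9870.4 × 1510.4/1505 ≈ 9905.8 Hz.
Equivalently f₂ = f₀ · (v + v_e)/(v − v_e).
Beat against the emitted tone: |f₂ − f₀| = 2v_e·f₀/(v − v_e) = 2 × 5.4 × 9835/1499.6 ≈ 71 Hz.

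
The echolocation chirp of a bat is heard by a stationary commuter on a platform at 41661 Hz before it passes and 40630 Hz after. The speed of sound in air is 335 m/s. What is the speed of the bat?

4.2 m/s

f₁/f₂ = (v + v_s)/(v − v_s), so v_s = v · (f₁ − f₂)/(f₁ + f₂).
v_s = 335 × (41661 − 40630)/(41661 + 40630) = 335 × 1031/82291 ≈ 4.2 m/s.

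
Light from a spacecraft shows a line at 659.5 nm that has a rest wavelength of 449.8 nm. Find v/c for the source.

0.365

λ'/λ₀ = 1.4662 > 1 (redshift), so the source is receding.
λ'/λ₀ = √((1 + β)/(1 − β)) for a receding source ⇒ β = (r² − 1)/(r² + 1) with r = λ'/λ₀.
β = (2.1498 − 1)/(2.1498 + 1) ≈ 0.365.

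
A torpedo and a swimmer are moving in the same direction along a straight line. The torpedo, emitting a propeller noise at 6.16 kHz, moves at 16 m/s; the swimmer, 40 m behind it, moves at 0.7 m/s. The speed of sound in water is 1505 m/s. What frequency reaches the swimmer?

The swimmer is behind, so the torpedo is moving away from it while the swimmer is moving toward the torpedo.
Both move, so f' = f · (v + v_o)/(v + v_s).
f' = 6.16 × (1505 + 0.7)/(1505 + 16) = 6.16 × 1505.7/1521 ≈ 6.10 kHz.

6.10 kHz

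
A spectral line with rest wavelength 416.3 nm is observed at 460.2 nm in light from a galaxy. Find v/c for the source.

0.100

λ'/λ₀ = 1.1055 > 1 (redshift), so the source is receding.
λ'/λ₀ = √((1 + β)/(1 − β)) for a receding source ⇒ β = (r² − 1)/(r² + 1) with r = λ'/λ₀.
β = (1.2220 − 1)/(1.2220 + 1) ≈ 0.100.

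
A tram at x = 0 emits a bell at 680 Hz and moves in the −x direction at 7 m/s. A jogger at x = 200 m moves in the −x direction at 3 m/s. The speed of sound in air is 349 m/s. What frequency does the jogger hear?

672 Hz

The observer lies on the +x side, so the source is heading away from the observer and the observer is heading toward the source.
With source receding and observer approaching, f' = f · (v + v_o)/(v + v_s).
f' = 680 × (349 + 3)/(349 + 7) = 680 × 352/356 ≈ 672 Hz.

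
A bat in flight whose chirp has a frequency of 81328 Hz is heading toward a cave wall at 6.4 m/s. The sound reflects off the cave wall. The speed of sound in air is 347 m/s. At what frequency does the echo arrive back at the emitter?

The cave wall receives the sound from a moving source: f₁ = f₀ · v/(v − v_e) = 81328 × 347/340.6 ≈ 82856 Hz.
On the return leg the bat in flight is a moving observer: f₂ = f₁ · (v + v_e)/v = 82856 × 353.4/347 ≈ 84384 Hz.
Equivalently f₂ = f₀ · (v + v_e)/(v − v_e).

84384 Hz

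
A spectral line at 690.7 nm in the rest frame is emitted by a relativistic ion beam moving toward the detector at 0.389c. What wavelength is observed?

458.1 nm

Relativistic Doppler for wavelength: λ' = λ₀ · √((1 − β)/(1 + β)).
λ' = 690.7 × √(0.6110/1.3890) = 690.7 × 0.66324 ≈ 458.1 nm.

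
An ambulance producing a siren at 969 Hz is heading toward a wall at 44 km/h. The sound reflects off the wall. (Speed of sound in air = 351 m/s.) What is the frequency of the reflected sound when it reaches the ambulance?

1039 Hz

44 km/h = 12.22 m/s.
The wall receives the sound from a moving source: f₁ = f₀ · v/(v − v_e) = 969 × 351/338.78 ≈ 1004 Hz.
On the return leg the ambulance is a moving observer: f₂ = f₁ · (v + v_e)/v = 1004 × 363.22/351 ≈ 1039 Hz.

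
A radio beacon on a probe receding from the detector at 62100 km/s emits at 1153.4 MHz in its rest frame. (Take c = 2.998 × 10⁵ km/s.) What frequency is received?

934.8 MHz

β = v/c = 62100/299800 = 0.2071.
Relativistic Doppler for frequency: f' = f₀ · √((1 − β)/(1 + β)).
f' = 1153.4 × √(0.7929/1.2071) = 1153.4 × 0.81044 ≈ 934.8 MHz.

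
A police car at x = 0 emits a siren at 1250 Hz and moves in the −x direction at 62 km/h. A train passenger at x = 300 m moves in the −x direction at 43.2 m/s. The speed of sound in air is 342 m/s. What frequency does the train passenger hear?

62 km/h = 17.22 m/s.
The observer lies on the +x side, so the source is heading away from the observer and the observer is heading toward the source.
With source receding and observer approaching, f' = f · (v + v_o)/(v + v_s).
f' = 1250 × (342 + 43.2)/(342 + 17.22) = 1250 × 385.2/359.22 ≈ 1340 Hz.

1340 Hz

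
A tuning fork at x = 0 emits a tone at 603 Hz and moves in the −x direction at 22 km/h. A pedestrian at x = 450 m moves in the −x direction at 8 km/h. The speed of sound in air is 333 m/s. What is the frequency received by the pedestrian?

22 km/h = 6.111 m/s; 8 km/h = 2.222 m/s.
The observer lies on the +x side, so the source is heading away from the observer and the observer is heading toward the source.
General Doppler shift: f' = f · (v + v_o)/(v + v_s).
f' = 603 × (333 + 2.222)/(333 + 6.111) = 603 × 335.22/339.11 ≈ 596 Hz.

596 Hz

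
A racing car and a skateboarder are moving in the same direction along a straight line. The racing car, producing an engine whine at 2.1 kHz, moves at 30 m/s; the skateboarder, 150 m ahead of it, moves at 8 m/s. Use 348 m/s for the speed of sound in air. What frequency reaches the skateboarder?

2.25 kHz

The skateboarder is ahead, so the racing car is moving toward it while the skateboarder is moving away from the racing car.
General Doppler shift: f' = f · (v − v_o)/(v − v_s).
f' = 2.1 × (348 − 8)/(348 − 30) = 2.1 × 340/318 ≈ 2.25 kHz.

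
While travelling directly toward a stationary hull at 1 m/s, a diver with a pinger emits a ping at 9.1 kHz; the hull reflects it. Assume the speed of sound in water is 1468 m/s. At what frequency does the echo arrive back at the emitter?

The hull receives the sound from a moving source: f₁ = f₀ · v/(v − v_e) = 9.1 × 1468/1467 ≈ 9.11 kHz.
On the return leg the diver with a pinger is a moving observer: f₂ = f₁ · (v + v_e)/v = 9.11 × 1469/1468 ≈ 9.11 kHz.

9.11 kHz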